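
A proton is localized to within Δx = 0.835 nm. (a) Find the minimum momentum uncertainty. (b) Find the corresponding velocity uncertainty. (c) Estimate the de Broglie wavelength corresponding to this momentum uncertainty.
(a) Δp_min = 6.315 × 10^-26 kg·m/s
(b) Δv_min = 37.754 m/s
(c) λ_dB = 10.493 nm

Step-by-step:

(a) From the uncertainty principle:
Δp_min = ℏ/(2Δx) = (1.055e-34 J·s)/(2 × 8.350e-10 m) = 6.315e-26 kg·m/s

(b) The velocity uncertainty:
Δv = Δp/m = (6.315e-26 kg·m/s)/(1.673e-27 kg) = 3.775e+01 m/s = 37.754 m/s

(c) The de Broglie wavelength for this momentum:
λ = h/p = (6.626e-34 J·s)/(6.315e-26 kg·m/s) = 1.049e-08 m = 10.493 nm

Note: The de Broglie wavelength is comparable to the localization size, as expected from wave-particle duality.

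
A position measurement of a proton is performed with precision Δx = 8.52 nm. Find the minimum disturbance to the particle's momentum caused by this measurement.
6.189 × 10^-27 kg·m/s

The uncertainty principle implies that measuring position disturbs momentum:
ΔxΔp ≥ ℏ/2

When we measure position with precision Δx, we necessarily introduce a momentum uncertainty:
Δp ≥ ℏ/(2Δx)
Δp_min = (1.055e-34 J·s) / (2 × 8.520e-09 m)
Δp_min = 6.189e-27 kg·m/s

The more precisely we measure position, the greater the momentum disturbance.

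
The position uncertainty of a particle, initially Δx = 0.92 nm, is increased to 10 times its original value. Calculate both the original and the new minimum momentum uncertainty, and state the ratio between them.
Original Δp_min = 5.731 × 10^-26 kg·m/s; new Δp'_min = 5.731 × 10^-27 kg·m/s; ratio Δp'_min/Δp_min = 1/10.

From the uncertainty principle ΔxΔp ≥ ℏ/2, the minimum momentum uncertainty is Δp_min = ℏ/(2Δx).

Original (Δx = 0.92 nm = 9.200e-10 m):
Δp_min = (1.055e-34 J·s)/(2 × 9.200e-10 m) = 5.731e-26 kg·m/s

When Δx → 10Δx:
Δp'_min = ℏ/(2 × 10Δx) = (1/10) × ℏ/(2Δx) = (1/10) × Δp_min
Δp'_min = 1/10 × 5.731e-26 kg·m/s = 5.731e-27 kg·m/s

Since Δp_min ∝ 1/Δx, when Δx is increased to 10 times its original value, Δp_min decreases to 1/10 of its original value.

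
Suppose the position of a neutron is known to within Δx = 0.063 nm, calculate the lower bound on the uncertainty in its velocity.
499.700 m/s

Using the Heisenberg uncertainty principle and Δp = mΔv:
ΔxΔp ≥ ℏ/2
Δx(mΔv) ≥ ℏ/2

The minimum uncertainty in velocity is:
Δv_min = ℏ/(2mΔx)
Δv_min = (1.055e-34 J·s) / (2 × 1.675e-27 kg × 6.300e-11 m)
Δv_min = 4.997e+02 m/s = 499.700 m/s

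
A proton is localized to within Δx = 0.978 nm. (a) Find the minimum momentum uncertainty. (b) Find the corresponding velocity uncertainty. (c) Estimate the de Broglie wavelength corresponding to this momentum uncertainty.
(a) Δp_min = 5.391 × 10^-26 kg·m/s
(b) Δv_min = 32.234 m/s
(c) λ_dB = 12.290 nm

Step-by-step:

(a) From the uncertainty principle:
Δp_min = ℏ/(2Δx) = (1.055e-34 J·s)/(2 × 9.780e-10 m) = 5.391e-26 kg·m/s

(b) The velocity uncertainty:
Δv = Δp/m = (5.391e-26 kg·m/s)/(1.673e-27 kg) = 3.223e+01 m/s = 32.234 m/s

(c) The de Broglie wavelength for this momentum:
λ = h/p = (6.626e-34 J·s)/(5.391e-26 kg·m/s) = 1.229e-08 m = 12.290 nm

Note: The de Broglie wavelength is comparable to the localization size, as expected from wave-particle duality.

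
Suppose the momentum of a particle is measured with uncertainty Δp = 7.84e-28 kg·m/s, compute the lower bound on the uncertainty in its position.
67.256 nm

Using the Heisenberg uncertainty principle:
ΔxΔp ≥ ℏ/2

The minimum uncertainty in position is:
Δx_min = ℏ/(2Δp)
Δx_min = (1.055e-34 J·s) / (2 × 7.840e-28 kg·m/s)
Δx_min = 6.726e-08 m = 67.256 nm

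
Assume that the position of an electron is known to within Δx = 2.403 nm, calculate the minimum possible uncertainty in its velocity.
24.088 km/s

Using the Heisenberg uncertainty principle and Δp = mΔv:
ΔxΔp ≥ ℏ/2
Δx(mΔv) ≥ ℏ/2

The minimum uncertainty in velocity is:
Δv_min = ℏ/(2mΔx)
Δv_min = (1.055e-34 J·s) / (2 × 9.109e-31 kg × 2.403e-09 m)
Δv_min = 2.409e+04 m/s = 24.088 km/s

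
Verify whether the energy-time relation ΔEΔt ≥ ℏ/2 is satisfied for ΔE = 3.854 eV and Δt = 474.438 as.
Yes, it satisfies the uncertainty relation.

Calculate the product ΔEΔt:
ΔE = 3.854 eV = 6.175e-19 J
ΔEΔt = (6.175e-19 J) × (4.744e-16 s)
ΔEΔt = 2.930e-34 J·s

Compare to the minimum allowed value ℏ/2:
ℏ/2 = 5.273e-35 J·s

Since ΔEΔt = 2.930e-34 J·s ≥ 5.273e-35 J·s = ℏ/2,
this satisfies the uncertainty relation.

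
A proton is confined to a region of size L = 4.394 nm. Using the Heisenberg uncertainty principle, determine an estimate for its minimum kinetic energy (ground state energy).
268.679 neV

Using the uncertainty principle to estimate ground state energy:

1. The position uncertainty is approximately the confinement size:
   Δx ≈ L = 4.394e-09 m

2. From ΔxΔp ≥ ℏ/2, the minimum momentum uncertainty is:
   Δp ≈ ℏ/(2L) = 1.200e-26 kg·m/s

3. The kinetic energy is approximately:
   KE ≈ (Δp)²/(2m) = (1.200e-26)²/(2 × 1.673e-27 kg)
   KE ≈ 4.305e-26 J = 268.679 neV

This is an order-of-magnitude estimate of the ground state energy.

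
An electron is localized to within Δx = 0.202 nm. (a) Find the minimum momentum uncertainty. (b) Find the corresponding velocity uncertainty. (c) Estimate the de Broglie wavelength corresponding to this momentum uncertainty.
(a) Δp_min = 2.610 × 10^-25 kg·m/s
(b) Δv_min = 286.554 km/s
(c) λ_dB = 2.538 nm

Step-by-step:

(a) From the uncertainty principle:
Δp_min = ℏ/(2Δx) = (1.055e-34 J·s)/(2 × 2.020e-10 m) = 2.610e-25 kg·m/s

(b) The velocity uncertainty:
Δv = Δp/m = (2.610e-25 kg·m/s)/(9.109e-31 kg) = 2.866e+05 m/s = 286.554 km/s

(c) The de Broglie wavelength for this momentum:
λ = h/p = (6.626e-34 J·s)/(2.610e-25 kg·m/s) = 2.538e-09 m = 2.538 nm

Note: The de Broglie wavelength is comparable to the localization size, as expected from wave-particle duality.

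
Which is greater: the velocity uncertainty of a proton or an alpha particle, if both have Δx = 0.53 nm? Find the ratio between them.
The proton has the larger minimum velocity uncertainty, by a ratio of 4.0.

For both particles, Δp_min = ℏ/(2Δx) = 9.949e-26 kg·m/s (same for both).

The velocity uncertainty is Δv = Δp/m:
- proton: Δv = 9.949e-26 / 1.673e-27 = 5.948e+01 m/s = 59.480 m/s
- alpha particle: Δv = 9.949e-26 / 6.645e-27 = 1.497e+01 m/s = 14.973 m/s

Ratio: 5.948e+01 / 1.497e+01 = 4.0

The lighter particle has larger velocity uncertainty because Δv ∝ 1/m.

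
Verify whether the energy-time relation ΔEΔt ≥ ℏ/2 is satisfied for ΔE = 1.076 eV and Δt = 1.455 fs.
Yes, it satisfies the uncertainty relation.

Calculate the product ΔEΔt:
ΔE = 1.076 eV = 1.724e-19 J
ΔEΔt = (1.724e-19 J) × (1.455e-15 s)
ΔEΔt = 2.508e-34 J·s

Compare to the minimum allowed value ℏ/2:
ℏ/2 = 5.273e-35 J·s

Since ΔEΔt = 2.508e-34 J·s ≥ 5.273e-35 J·s = ℏ/2,
this satisfies the uncertainty relation.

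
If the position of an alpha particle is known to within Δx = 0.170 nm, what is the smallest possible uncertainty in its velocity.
46.679 m/s

Using the Heisenberg uncertainty principle and Δp = mΔv:
ΔxΔp ≥ ℏ/2
Δx(mΔv) ≥ ℏ/2

The minimum uncertainty in velocity is:
Δv_min = ℏ/(2mΔx)
Δv_min = (1.055e-34 J·s) / (2 × 6.645e-27 kg × 1.700e-10 m)
Δv_min = 4.668e+01 m/s = 46.679 m/s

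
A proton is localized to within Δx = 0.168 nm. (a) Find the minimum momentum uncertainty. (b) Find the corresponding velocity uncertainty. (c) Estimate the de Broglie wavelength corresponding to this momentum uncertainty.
(a) Δp_min = 3.139 × 10^-25 kg·m/s
(b) Δv_min = 187.646 m/s
(c) λ_dB = 2.111 nm

Step-by-step:

(a) From the uncertainty principle:
Δp_min = ℏ/(2Δx) = (1.055e-34 J·s)/(2 × 1.680e-10 m) = 3.139e-25 kg·m/s

(b) The velocity uncertainty:
Δv = Δp/m = (3.139e-25 kg·m/s)/(1.673e-27 kg) = 1.876e+02 m/s = 187.646 m/s

(c) The de Broglie wavelength for this momentum:
λ = h/p = (6.626e-34 J·s)/(3.139e-25 kg·m/s) = 2.111e-09 m = 2.111 nm

Note: The de Broglie wavelength is comparable to the localization size, as expected from wave-particle duality.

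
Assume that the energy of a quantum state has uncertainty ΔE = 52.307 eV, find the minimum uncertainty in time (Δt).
6.292 as

Using the energy-time uncertainty principle:
ΔEΔt ≥ ℏ/2

The minimum uncertainty in time is:
Δt_min = ℏ/(2ΔE)
Δt_min = (1.055e-34 J·s) / (2 × 8.381e-18 J)
Δt_min = 6.292e-18 s = 6.292 as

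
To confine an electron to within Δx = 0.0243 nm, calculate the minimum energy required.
16.131 eV

Localizing a particle requires giving it sufficient momentum uncertainty:

1. From uncertainty principle: Δp ≥ ℏ/(2Δx)
   Δp_min = (1.055e-34 J·s) / (2 × 2.430e-11 m)
   Δp_min = 2.170e-24 kg·m/s

2. This momentum uncertainty corresponds to kinetic energy:
   KE ≈ (Δp)²/(2m) = (2.170e-24)²/(2 × 9.109e-31 kg)
   KE = 2.584e-18 J = 16.131 eV

Tighter localization requires more energy.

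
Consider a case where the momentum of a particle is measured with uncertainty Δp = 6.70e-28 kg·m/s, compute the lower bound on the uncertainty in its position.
78.699 nm

Using the Heisenberg uncertainty principle:
ΔxΔp ≥ ℏ/2

The minimum uncertainty in position is:
Δx_min = ℏ/(2Δp)
Δx_min = (1.055e-34 J·s) / (2 × 6.700e-28 kg·m/s)
Δx_min = 7.870e-08 m = 78.699 nm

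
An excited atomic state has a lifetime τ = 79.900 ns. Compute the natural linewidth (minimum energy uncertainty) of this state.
4.119 neV

Using the energy-time uncertainty principle:
ΔEΔt ≥ ℏ/2

The lifetime τ represents the time uncertainty Δt.
The natural linewidth (minimum energy uncertainty) is:

ΔE = ℏ/(2τ)
ΔE = (1.055e-34 J·s) / (2 × 7.990e-08 s)
ΔE = 6.599e-28 J = 4.119 neV

This natural linewidth limits the precision of spectroscopic measurements.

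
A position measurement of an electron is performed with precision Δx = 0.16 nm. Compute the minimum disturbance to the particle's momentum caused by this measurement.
3.296 × 10^-25 kg·m/s

The uncertainty principle implies that measuring position disturbs momentum:
ΔxΔp ≥ ℏ/2

When we measure position with precision Δx, we necessarily introduce a momentum uncertainty:
Δp ≥ ℏ/(2Δx)
Δp_min = (1.055e-34 J·s) / (2 × 1.600e-10 m)
Δp_min = 3.296e-25 kg·m/s

The more precisely we measure position, the greater the momentum disturbance.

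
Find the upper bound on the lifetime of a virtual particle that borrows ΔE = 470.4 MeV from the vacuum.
6.996 × 10^-25 s

Using the energy-time uncertainty principle:
ΔEΔt ≥ ℏ/2

For a virtual particle borrowing energy ΔE, the maximum lifetime is:
Δt_max = ℏ/(2ΔE)

Converting energy:
ΔE = 470.4 MeV = 7.537e-11 J

Δt_max = (1.055e-34 J·s) / (2 × 7.537e-11 J)
Δt_max = 6.996e-25 s = 6.996 × 10^-25 s

Virtual particles with higher borrowed energy exist for shorter times.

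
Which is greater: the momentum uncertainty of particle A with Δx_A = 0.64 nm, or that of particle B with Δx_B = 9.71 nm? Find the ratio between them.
Particle A has the larger minimum momentum uncertainty, by a factor of 15.17.

For each particle, the minimum momentum uncertainty is Δp_min = ℏ/(2Δx):

Particle A: Δp_A = ℏ/(2×6.400e-10 m) = 8.239e-26 kg·m/s
Particle B: Δp_B = ℏ/(2×9.710e-09 m) = 5.430e-27 kg·m/s

Ratio: Δp_A/Δp_B = 15.17

Since Δp_min ∝ 1/Δx, the particle with smaller position uncertainty (A) has larger momentum uncertainty.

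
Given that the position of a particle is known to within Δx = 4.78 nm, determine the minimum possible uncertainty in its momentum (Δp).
1.103 × 10^-26 kg·m/s

Using the Heisenberg uncertainty principle:
ΔxΔp ≥ ℏ/2

The minimum uncertainty in momentum is:
Δp_min = ℏ/(2Δx)
Δp_min = (1.055e-34 J·s) / (2 × 4.780e-09 m)
Δp_min = 1.103e-26 kg·m/s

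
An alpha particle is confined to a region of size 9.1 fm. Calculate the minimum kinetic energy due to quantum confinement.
15.769 keV

Using the uncertainty principle:

1. Position uncertainty: Δx ≈ 9.100e-15 m
2. Minimum momentum uncertainty: Δp = ℏ/(2Δx) = 5.794e-21 kg·m/s
3. Minimum kinetic energy:
   KE = (Δp)²/(2m) = (5.794e-21)²/(2 × 6.645e-27 kg)
   KE = 2.526e-15 J = 15.769 keV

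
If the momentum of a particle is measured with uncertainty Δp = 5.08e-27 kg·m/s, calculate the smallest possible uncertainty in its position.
10.380 nm

Using the Heisenberg uncertainty principle:
ΔxΔp ≥ ℏ/2

The minimum uncertainty in position is:
Δx_min = ℏ/(2Δp)
Δx_min = (1.055e-34 J·s) / (2 × 5.080e-27 kg·m/s)
Δx_min = 1.038e-08 m = 10.380 nm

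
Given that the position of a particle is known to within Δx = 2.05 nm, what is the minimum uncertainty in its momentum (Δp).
2.572 × 10^-26 kg·m/s

Using the Heisenberg uncertainty principle:
ΔxΔp ≥ ℏ/2

The minimum uncertainty in momentum is:
Δp_min = ℏ/(2Δx)
Δp_min = (1.055e-34 J·s) / (2 × 2.050e-09 m)
Δp_min = 2.572e-26 kg·m/s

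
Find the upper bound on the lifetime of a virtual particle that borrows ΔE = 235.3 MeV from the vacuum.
1.399 ys

Using the energy-time uncertainty principle:
ΔEΔt ≥ ℏ/2

For a virtual particle borrowing energy ΔE, the maximum lifetime is:
Δt_max = ℏ/(2ΔE)

Converting energy:
ΔE = 235.3 MeV = 3.770e-11 J

Δt_max = (1.055e-34 J·s) / (2 × 3.770e-11 J)
Δt_max = 1.399e-24 s = 1.399 ys

Virtual particles with higher borrowed energy exist for shorter times.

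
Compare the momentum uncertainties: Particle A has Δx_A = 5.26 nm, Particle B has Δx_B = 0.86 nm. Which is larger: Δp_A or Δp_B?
Particle B has the larger minimum momentum uncertainty, by a factor of 6.12.

For each particle, the minimum momentum uncertainty is Δp_min = ℏ/(2Δx):

Particle A: Δp_A = ℏ/(2×5.260e-09 m) = 1.002e-26 kg·m/s
Particle B: Δp_B = ℏ/(2×8.600e-10 m) = 6.131e-26 kg·m/s

Ratio: Δp_B/Δp_A = 6.12

Since Δp_min ∝ 1/Δx, the particle with smaller position uncertainty (B) has larger momentum uncertainty.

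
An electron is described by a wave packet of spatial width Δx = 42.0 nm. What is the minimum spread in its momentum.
1.255 × 10^-27 kg·m/s

For a wave packet, the spatial width Δx and momentum spread Δp are related by the uncertainty principle:
ΔxΔp ≥ ℏ/2

The minimum momentum spread is:
Δp_min = ℏ/(2Δx)
Δp_min = (1.055e-34 J·s) / (2 × 4.200e-08 m)
Δp_min = 1.255e-27 kg·m/s

A wave packet cannot have both a well-defined position and well-defined momentum.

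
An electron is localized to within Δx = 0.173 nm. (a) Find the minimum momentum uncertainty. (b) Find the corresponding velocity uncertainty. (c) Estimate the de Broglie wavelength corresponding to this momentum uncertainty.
(a) Δp_min = 3.048 × 10^-25 kg·m/s
(b) Δv_min = 334.589 km/s
(c) λ_dB = 2.174 nm

Step-by-step:

(a) From the uncertainty principle:
Δp_min = ℏ/(2Δx) = (1.055e-34 J·s)/(2 × 1.730e-10 m) = 3.048e-25 kg·m/s

(b) The velocity uncertainty:
Δv = Δp/m = (3.048e-25 kg·m/s)/(9.109e-31 kg) = 3.346e+05 m/s = 334.589 km/s

(c) The de Broglie wavelength for this momentum:
λ = h/p = (6.626e-34 J·s)/(3.048e-25 kg·m/s) = 2.174e-09 m = 2.174 nm

Note: The de Broglie wavelength is comparable to the localization size, as expected from wave-particle duality.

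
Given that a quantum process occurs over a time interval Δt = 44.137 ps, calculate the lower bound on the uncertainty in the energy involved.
7.456 μeV

Using the energy-time uncertainty principle:
ΔEΔt ≥ ℏ/2

The minimum uncertainty in energy is:
ΔE_min = ℏ/(2Δt)
ΔE_min = (1.055e-34 J·s) / (2 × 4.414e-11 s)
ΔE_min = 1.195e-24 J = 7.456 μeV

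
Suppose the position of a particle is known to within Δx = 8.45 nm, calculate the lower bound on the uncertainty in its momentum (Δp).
6.240 × 10^-27 kg·m/s

Using the Heisenberg uncertainty principle:
ΔxΔp ≥ ℏ/2

The minimum uncertainty in momentum is:
Δp_min = ℏ/(2Δx)
Δp_min = (1.055e-34 J·s) / (2 × 8.450e-09 m)
Δp_min = 6.240e-27 kg·m/s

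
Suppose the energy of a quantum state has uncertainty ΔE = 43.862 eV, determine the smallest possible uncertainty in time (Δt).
7.503 as

Using the energy-time uncertainty principle:
ΔEΔt ≥ ℏ/2

The minimum uncertainty in time is:
Δt_min = ℏ/(2ΔE)
Δt_min = (1.055e-34 J·s) / (2 × 7.027e-18 J)
Δt_min = 7.503e-18 s = 7.503 as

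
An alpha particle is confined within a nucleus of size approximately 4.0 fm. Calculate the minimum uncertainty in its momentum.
1.318 × 10^-20 kg·m/s

Using the Heisenberg uncertainty principle:
ΔxΔp ≥ ℏ/2

With Δx ≈ L = 4.000e-15 m (the confinement size):
Δp_min = ℏ/(2Δx)
Δp_min = (1.055e-34 J·s) / (2 × 4.000e-15 m)
Δp_min = 1.318e-20 kg·m/s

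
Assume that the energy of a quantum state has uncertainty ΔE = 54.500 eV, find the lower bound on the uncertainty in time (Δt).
6.039 as

Using the energy-time uncertainty principle:
ΔEΔt ≥ ℏ/2

The minimum uncertainty in time is:
Δt_min = ℏ/(2ΔE)
Δt_min = (1.055e-34 J·s) / (2 × 8.732e-18 J)
Δt_min = 6.039e-18 s = 6.039 as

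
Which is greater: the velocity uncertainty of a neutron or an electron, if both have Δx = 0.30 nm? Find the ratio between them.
The electron has the larger minimum velocity uncertainty, by a ratio of 1838.7.

For both particles, Δp_min = ℏ/(2Δx) = 1.758e-25 kg·m/s (same for both).

The velocity uncertainty is Δv = Δp/m:
- neutron: Δv = 1.758e-25 / 1.675e-27 = 1.049e+02 m/s = 104.937 m/s
- electron: Δv = 1.758e-25 / 9.109e-31 = 1.929e+05 m/s = 192.946 km/s

Ratio: 1.929e+05 / 1.049e+02 = 1838.7

The lighter particle has larger velocity uncertainty because Δv ∝ 1/m.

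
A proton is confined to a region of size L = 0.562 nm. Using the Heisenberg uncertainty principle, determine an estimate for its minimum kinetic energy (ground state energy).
16.424 μeV

Using the uncertainty principle to estimate ground state energy:

1. The position uncertainty is approximately the confinement size:
   Δx ≈ L = 5.620e-10 m

2. From ΔxΔp ≥ ℏ/2, the minimum momentum uncertainty is:
   Δp ≈ ℏ/(2L) = 9.382e-26 kg·m/s

3. The kinetic energy is approximately:
   KE ≈ (Δp)²/(2m) = (9.382e-26)²/(2 × 1.673e-27 kg)
   KE ≈ 2.631e-24 J = 16.424 μeV

This is an order-of-magnitude estimate of the ground state energy.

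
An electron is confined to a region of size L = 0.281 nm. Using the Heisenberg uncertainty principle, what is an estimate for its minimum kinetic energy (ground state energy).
120.629 meV

Using the uncertainty principle to estimate ground state energy:

1. The position uncertainty is approximately the confinement size:
   Δx ≈ L = 2.810e-10 m

2. From ΔxΔp ≥ ℏ/2, the minimum momentum uncertainty is:
   Δp ≈ ℏ/(2L) = 1.876e-25 kg·m/s

3. The kinetic energy is approximately:
   KE ≈ (Δp)²/(2m) = (1.876e-25)²/(2 × 9.109e-31 kg)
   KE ≈ 1.933e-20 J = 120.629 meV

This is an order-of-magnitude estimate of the ground state energy.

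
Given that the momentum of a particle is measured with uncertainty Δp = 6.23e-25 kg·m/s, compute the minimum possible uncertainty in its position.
84.637 pm

Using the Heisenberg uncertainty principle:
ΔxΔp ≥ ℏ/2

The minimum uncertainty in position is:
Δx_min = ℏ/(2Δp)
Δx_min = (1.055e-34 J·s) / (2 × 6.230e-25 kg·m/s)
Δx_min = 8.464e-11 m = 84.637 pm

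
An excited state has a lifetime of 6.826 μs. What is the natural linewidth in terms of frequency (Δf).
11.658 kHz

Using the energy-time uncertainty principle and E = hf:
ΔEΔt ≥ ℏ/2
hΔf·Δt ≥ ℏ/2

The minimum frequency uncertainty is:
Δf = ℏ/(2hτ) = 1/(4πτ)
Δf = 1/(4π × 6.826e-06 s)
Δf = 1.166e+04 Hz = 11.658 kHz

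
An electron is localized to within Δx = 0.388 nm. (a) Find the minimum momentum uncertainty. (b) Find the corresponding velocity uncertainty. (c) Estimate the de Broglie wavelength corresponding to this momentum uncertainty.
(a) Δp_min = 1.359 × 10^-25 kg·m/s
(b) Δv_min = 149.185 km/s
(c) λ_dB = 4.876 nm

Step-by-step:

(a) From the uncertainty principle:
Δp_min = ℏ/(2Δx) = (1.055e-34 J·s)/(2 × 3.880e-10 m) = 1.359e-25 kg·m/s

(b) The velocity uncertainty:
Δv = Δp/m = (1.359e-25 kg·m/s)/(9.109e-31 kg) = 1.492e+05 m/s = 149.185 km/s

(c) The de Broglie wavelength for this momentum:
λ = h/p = (6.626e-34 J·s)/(1.359e-25 kg·m/s) = 4.876e-09 m = 4.876 nm

Note: The de Broglie wavelength is comparable to the localization size, as expected from wave-particle duality.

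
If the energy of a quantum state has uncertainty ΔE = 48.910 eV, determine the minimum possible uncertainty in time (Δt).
6.729 as

Using the energy-time uncertainty principle:
ΔEΔt ≥ ℏ/2

The minimum uncertainty in time is:
Δt_min = ℏ/(2ΔE)
Δt_min = (1.055e-34 J·s) / (2 × 7.836e-18 J)
Δt_min = 6.729e-18 s = 6.729 as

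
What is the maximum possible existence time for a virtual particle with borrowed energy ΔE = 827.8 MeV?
3.976 × 10^-25 s

Using the energy-time uncertainty principle:
ΔEΔt ≥ ℏ/2

For a virtual particle borrowing energy ΔE, the maximum lifetime is:
Δt_max = ℏ/(2ΔE)

Converting energy:
ΔE = 827.8 MeV = 1.326e-10 J

Δt_max = (1.055e-34 J·s) / (2 × 1.326e-10 J)
Δt_max = 3.976e-25 s = 3.976 × 10^-25 s

Virtual particles with higher borrowed energy exist for shorter times.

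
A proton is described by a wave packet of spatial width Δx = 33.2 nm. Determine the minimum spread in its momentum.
1.588 × 10^-27 kg·m/s

For a wave packet, the spatial width Δx and momentum spread Δp are related by the uncertainty principle:
ΔxΔp ≥ ℏ/2

The minimum momentum spread is:
Δp_min = ℏ/(2Δx)
Δp_min = (1.055e-34 J·s) / (2 × 3.320e-08 m)
Δp_min = 1.588e-27 kg·m/s

A wave packet cannot have both a well-defined position and well-defined momentum.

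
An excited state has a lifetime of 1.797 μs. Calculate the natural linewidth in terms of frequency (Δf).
44.284 kHz

Using the energy-time uncertainty principle and E = hf:
ΔEΔt ≥ ℏ/2
hΔf·Δt ≥ ℏ/2

The minimum frequency uncertainty is:
Δf = ℏ/(2hτ) = 1/(4πτ)
Δf = 1/(4π × 1.797e-06 s)
Δf = 4.428e+04 Hz = 44.284 kHz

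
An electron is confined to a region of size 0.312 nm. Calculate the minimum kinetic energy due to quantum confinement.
97.848 meV

Using the uncertainty principle:

1. Position uncertainty: Δx ≈ 3.120e-10 m
2. Minimum momentum uncertainty: Δp = ℏ/(2Δx) = 1.690e-25 kg·m/s
3. Minimum kinetic energy:
   KE = (Δp)²/(2m) = (1.690e-25)²/(2 × 9.109e-31 kg)
   KE = 1.568e-20 J = 97.848 meV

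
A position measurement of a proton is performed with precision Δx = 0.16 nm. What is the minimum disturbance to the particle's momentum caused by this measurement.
3.296 × 10^-25 kg·m/s

The uncertainty principle implies that measuring position disturbs momentum:
ΔxΔp ≥ ℏ/2

When we measure position with precision Δx, we necessarily introduce a momentum uncertainty:
Δp ≥ ℏ/(2Δx)
Δp_min = (1.055e-34 J·s) / (2 × 1.600e-10 m)
Δp_min = 3.296e-25 kg·m/s

The more precisely we measure position, the greater the momentum disturbance.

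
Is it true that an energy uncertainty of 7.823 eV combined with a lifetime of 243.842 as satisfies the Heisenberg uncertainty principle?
Yes, it satisfies the uncertainty relation.

Calculate the product ΔEΔt:
ΔE = 7.823 eV = 1.253e-18 J
ΔEΔt = (1.253e-18 J) × (2.438e-16 s)
ΔEΔt = 3.056e-34 J·s

Compare to the minimum allowed value ℏ/2:
ℏ/2 = 5.273e-35 J·s

Since ΔEΔt = 3.056e-34 J·s ≥ 5.273e-35 J·s = ℏ/2,
this satisfies the uncertainty relation.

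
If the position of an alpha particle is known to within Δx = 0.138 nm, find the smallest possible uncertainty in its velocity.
57.504 m/s

Using the Heisenberg uncertainty principle and Δp = mΔv:
ΔxΔp ≥ ℏ/2
Δx(mΔv) ≥ ℏ/2

The minimum uncertainty in velocity is:
Δv_min = ℏ/(2mΔx)
Δv_min = (1.055e-34 J·s) / (2 × 6.645e-27 kg × 1.380e-10 m)
Δv_min = 5.750e+01 m/s = 57.504 m/s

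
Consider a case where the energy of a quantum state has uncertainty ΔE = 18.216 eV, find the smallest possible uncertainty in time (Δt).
18.067 as

Using the energy-time uncertainty principle:
ΔEΔt ≥ ℏ/2

The minimum uncertainty in time is:
Δt_min = ℏ/(2ΔE)
Δt_min = (1.055e-34 J·s) / (2 × 2.919e-18 J)
Δt_min = 1.807e-17 s = 18.067 as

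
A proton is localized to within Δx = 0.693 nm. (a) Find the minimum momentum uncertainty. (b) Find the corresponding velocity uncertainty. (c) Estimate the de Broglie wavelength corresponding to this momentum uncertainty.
(a) Δp_min = 7.609 × 10^-26 kg·m/s
(b) Δv_min = 45.490 m/s
(c) λ_dB = 8.708 nm

Step-by-step:

(a) From the uncertainty principle:
Δp_min = ℏ/(2Δx) = (1.055e-34 J·s)/(2 × 6.930e-10 m) = 7.609e-26 kg·m/s

(b) The velocity uncertainty:
Δv = Δp/m = (7.609e-26 kg·m/s)/(1.673e-27 kg) = 4.549e+01 m/s = 45.490 m/s

(c) The de Broglie wavelength for this momentum:
λ = h/p = (6.626e-34 J·s)/(7.609e-26 kg·m/s) = 8.708e-09 m = 8.708 nm

Note: The de Broglie wavelength is comparable to the localization size, as expected from wave-particle duality.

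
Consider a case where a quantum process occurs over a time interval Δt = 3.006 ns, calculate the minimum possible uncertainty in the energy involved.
109.483 neV

Using the energy-time uncertainty principle:
ΔEΔt ≥ ℏ/2

The minimum uncertainty in energy is:
ΔE_min = ℏ/(2Δt)
ΔE_min = (1.055e-34 J·s) / (2 × 3.006e-09 s)
ΔE_min = 1.754e-26 J = 109.483 neV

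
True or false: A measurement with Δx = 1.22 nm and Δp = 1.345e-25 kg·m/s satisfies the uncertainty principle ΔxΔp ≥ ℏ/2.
Yes, it satisfies the uncertainty principle.

Calculate the product ΔxΔp:
ΔxΔp = (1.220e-09 m) × (1.345e-25 kg·m/s)
ΔxΔp = 1.641e-34 J·s

Compare to the minimum allowed value ℏ/2:
ℏ/2 = 5.273e-35 J·s

Since ΔxΔp = 1.641e-34 J·s ≥ 5.273e-35 J·s = ℏ/2,
the measurement satisfies the uncertainty principle.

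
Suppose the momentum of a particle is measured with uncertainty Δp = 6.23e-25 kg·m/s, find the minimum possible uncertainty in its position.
84.637 pm

Using the Heisenberg uncertainty principle:
ΔxΔp ≥ ℏ/2

The minimum uncertainty in position is:
Δx_min = ℏ/(2Δp)
Δx_min = (1.055e-34 J·s) / (2 × 6.230e-25 kg·m/s)
Δx_min = 8.464e-11 m = 84.637 pm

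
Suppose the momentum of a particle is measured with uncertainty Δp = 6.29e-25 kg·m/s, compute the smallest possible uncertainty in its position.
83.829 pm

Using the Heisenberg uncertainty principle:
ΔxΔp ≥ ℏ/2

The minimum uncertainty in position is:
Δx_min = ℏ/(2Δp)
Δx_min = (1.055e-34 J·s) / (2 × 6.290e-25 kg·m/s)
Δx_min = 8.383e-11 m = 83.829 pm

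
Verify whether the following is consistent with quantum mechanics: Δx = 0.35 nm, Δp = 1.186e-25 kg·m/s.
No, it violates the uncertainty principle (impossible measurement).

Calculate the product ΔxΔp:
ΔxΔp = (3.500e-10 m) × (1.186e-25 kg·m/s)
ΔxΔp = 4.151e-35 J·s

Compare to the minimum allowed value ℏ/2:
ℏ/2 = 5.273e-35 J·s

Since ΔxΔp = 4.151e-35 J·s < 5.273e-35 J·s = ℏ/2,
the measurement violates the uncertainty principle.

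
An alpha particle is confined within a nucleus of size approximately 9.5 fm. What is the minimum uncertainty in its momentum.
5.550 × 10^-21 kg·m/s

Using the Heisenberg uncertainty principle:
ΔxΔp ≥ ℏ/2

With Δx ≈ L = 9.500e-15 m (the confinement size):
Δp_min = ℏ/(2Δx)
Δp_min = (1.055e-34 J·s) / (2 × 9.500e-15 m)
Δp_min = 5.550e-21 kg·m/s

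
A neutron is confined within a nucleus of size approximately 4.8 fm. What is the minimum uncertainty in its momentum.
1.099 × 10^-20 kg·m/s

Using the Heisenberg uncertainty principle:
ΔxΔp ≥ ℏ/2

With Δx ≈ L = 4.800e-15 m (the confinement size):
Δp_min = ℏ/(2Δx)
Δp_min = (1.055e-34 J·s) / (2 × 4.800e-15 m)
Δp_min = 1.099e-20 kg·m/s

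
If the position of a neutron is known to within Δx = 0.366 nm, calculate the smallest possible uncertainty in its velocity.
86.014 m/s

Using the Heisenberg uncertainty principle and Δp = mΔv:
ΔxΔp ≥ ℏ/2
Δx(mΔv) ≥ ℏ/2

The minimum uncertainty in velocity is:
Δv_min = ℏ/(2mΔx)
Δv_min = (1.055e-34 J·s) / (2 × 1.675e-27 kg × 3.660e-10 m)
Δv_min = 8.601e+01 m/s = 86.014 m/s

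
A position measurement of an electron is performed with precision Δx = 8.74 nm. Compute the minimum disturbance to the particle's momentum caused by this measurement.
6.033 × 10^-27 kg·m/s

The uncertainty principle implies that measuring position disturbs momentum:
ΔxΔp ≥ ℏ/2

When we measure position with precision Δx, we necessarily introduce a momentum uncertainty:
Δp ≥ ℏ/(2Δx)
Δp_min = (1.055e-34 J·s) / (2 × 8.740e-09 m)
Δp_min = 6.033e-27 kg·m/s

The more precisely we measure position, the greater the momentum disturbance.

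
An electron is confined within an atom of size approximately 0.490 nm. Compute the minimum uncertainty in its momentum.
1.076 × 10^-25 kg·m/s

Using the Heisenberg uncertainty principle:
ΔxΔp ≥ ℏ/2

With Δx ≈ L = 4.900e-10 m (the confinement size):
Δp_min = ℏ/(2Δx)
Δp_min = (1.055e-34 J·s) / (2 × 4.900e-10 m)
Δp_min = 1.076e-25 kg·m/s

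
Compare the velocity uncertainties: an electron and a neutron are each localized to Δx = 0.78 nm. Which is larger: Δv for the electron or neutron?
The electron has the larger minimum velocity uncertainty, by a ratio of 1838.7.

For both particles, Δp_min = ℏ/(2Δx) = 6.760e-26 kg·m/s (same for both).

The velocity uncertainty is Δv = Δp/m:
- electron: Δv = 6.760e-26 / 9.109e-31 = 7.421e+04 m/s = 74.210 km/s
- neutron: Δv = 6.760e-26 / 1.675e-27 = 4.036e+01 m/s = 40.360 m/s

Ratio: 7.421e+04 / 4.036e+01 = 1838.7

The lighter particle has larger velocity uncertainty because Δv ∝ 1/m.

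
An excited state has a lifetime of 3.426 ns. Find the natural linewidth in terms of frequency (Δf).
23.228 MHz

Using the energy-time uncertainty principle and E = hf:
ΔEΔt ≥ ℏ/2
hΔf·Δt ≥ ℏ/2

The minimum frequency uncertainty is:
Δf = ℏ/(2hτ) = 1/(4πτ)
Δf = 1/(4π × 3.426e-09 s)
Δf = 2.323e+07 Hz = 23.228 MHz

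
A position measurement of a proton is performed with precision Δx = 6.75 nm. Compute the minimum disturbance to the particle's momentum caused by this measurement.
7.812 × 10^-27 kg·m/s

The uncertainty principle implies that measuring position disturbs momentum:
ΔxΔp ≥ ℏ/2

When we measure position with precision Δx, we necessarily introduce a momentum uncertainty:
Δp ≥ ℏ/(2Δx)
Δp_min = (1.055e-34 J·s) / (2 × 6.750e-09 m)
Δp_min = 7.812e-27 kg·m/s

The more precisely we measure position, the greater the momentum disturbance.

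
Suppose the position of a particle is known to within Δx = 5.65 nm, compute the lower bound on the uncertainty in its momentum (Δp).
9.332 × 10^-27 kg·m/s

Using the Heisenberg uncertainty principle:
ΔxΔp ≥ ℏ/2

The minimum uncertainty in momentum is:
Δp_min = ℏ/(2Δx)
Δp_min = (1.055e-34 J·s) / (2 × 5.650e-09 m)
Δp_min = 9.332e-27 kg·m/s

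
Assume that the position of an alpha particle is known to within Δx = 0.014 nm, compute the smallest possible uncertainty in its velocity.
566.820 m/s

Using the Heisenberg uncertainty principle and Δp = mΔv:
ΔxΔp ≥ ℏ/2
Δx(mΔv) ≥ ℏ/2

The minimum uncertainty in velocity is:
Δv_min = ℏ/(2mΔx)
Δv_min = (1.055e-34 J·s) / (2 × 6.645e-27 kg × 1.400e-11 m)
Δv_min = 5.668e+02 m/s = 566.820 m/s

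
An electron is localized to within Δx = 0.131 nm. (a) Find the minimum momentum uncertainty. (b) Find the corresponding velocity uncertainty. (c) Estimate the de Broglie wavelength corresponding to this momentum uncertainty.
(a) Δp_min = 4.025 × 10^-25 kg·m/s
(b) Δv_min = 441.861 km/s
(c) λ_dB = 1.646 nm

Step-by-step:

(a) From the uncertainty principle:
Δp_min = ℏ/(2Δx) = (1.055e-34 J·s)/(2 × 1.310e-10 m) = 4.025e-25 kg·m/s

(b) The velocity uncertainty:
Δv = Δp/m = (4.025e-25 kg·m/s)/(9.109e-31 kg) = 4.419e+05 m/s = 441.861 km/s

(c) The de Broglie wavelength for this momentum:
λ = h/p = (6.626e-34 J·s)/(4.025e-25 kg·m/s) = 1.646e-09 m = 1.646 nm

Note: The de Broglie wavelength is comparable to the localization size, as expected from wave-particle duality.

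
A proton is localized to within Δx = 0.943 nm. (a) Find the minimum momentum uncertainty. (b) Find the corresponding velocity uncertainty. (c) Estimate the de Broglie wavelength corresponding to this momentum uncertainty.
(a) Δp_min = 5.592 × 10^-26 kg·m/s
(b) Δv_min = 33.430 m/s
(c) λ_dB = 11.850 nm

Step-by-step:

(a) From the uncertainty principle:
Δp_min = ℏ/(2Δx) = (1.055e-34 J·s)/(2 × 9.430e-10 m) = 5.592e-26 kg·m/s

(b) The velocity uncertainty:
Δv = Δp/m = (5.592e-26 kg·m/s)/(1.673e-27 kg) = 3.343e+01 m/s = 33.430 m/s

(c) The de Broglie wavelength for this momentum:
λ = h/p = (6.626e-34 J·s)/(5.592e-26 kg·m/s) = 1.185e-08 m = 11.850 nm

Note: The de Broglie wavelength is comparable to the localization size, as expected from wave-particle duality.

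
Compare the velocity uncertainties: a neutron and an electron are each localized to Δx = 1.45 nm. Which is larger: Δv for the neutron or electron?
The electron has the larger minimum velocity uncertainty, by a ratio of 1838.7.

For both particles, Δp_min = ℏ/(2Δx) = 3.636e-26 kg·m/s (same for both).

The velocity uncertainty is Δv = Δp/m:
- neutron: Δv = 3.636e-26 / 1.675e-27 = 2.171e+01 m/s = 21.711 m/s
- electron: Δv = 3.636e-26 / 9.109e-31 = 3.992e+04 m/s = 39.920 km/s

Ratio: 3.992e+04 / 2.171e+01 = 1838.7

The lighter particle has larger velocity uncertainty because Δv ∝ 1/m.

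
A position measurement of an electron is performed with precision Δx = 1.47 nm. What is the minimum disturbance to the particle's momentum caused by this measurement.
3.587 × 10^-26 kg·m/s

The uncertainty principle implies that measuring position disturbs momentum:
ΔxΔp ≥ ℏ/2

When we measure position with precision Δx, we necessarily introduce a momentum uncertainty:
Δp ≥ ℏ/(2Δx)
Δp_min = (1.055e-34 J·s) / (2 × 1.470e-09 m)
Δp_min = 3.587e-26 kg·m/s

The more precisely we measure position, the greater the momentum disturbance.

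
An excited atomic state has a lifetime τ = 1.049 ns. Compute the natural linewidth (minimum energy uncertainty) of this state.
313.733 neV

Using the energy-time uncertainty principle:
ΔEΔt ≥ ℏ/2

The lifetime τ represents the time uncertainty Δt.
The natural linewidth (minimum energy uncertainty) is:

ΔE = ℏ/(2τ)
ΔE = (1.055e-34 J·s) / (2 × 1.049e-09 s)
ΔE = 5.027e-26 J = 313.733 neV

This natural linewidth limits the precision of spectroscopic measurements.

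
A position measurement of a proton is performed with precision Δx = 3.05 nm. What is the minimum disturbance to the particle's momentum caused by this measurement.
1.729 × 10^-26 kg·m/s

The uncertainty principle implies that measuring position disturbs momentum:
ΔxΔp ≥ ℏ/2

When we measure position with precision Δx, we necessarily introduce a momentum uncertainty:
Δp ≥ ℏ/(2Δx)
Δp_min = (1.055e-34 J·s) / (2 × 3.050e-09 m)
Δp_min = 1.729e-26 kg·m/s

The more precisely we measure position, the greater the momentum disturbance.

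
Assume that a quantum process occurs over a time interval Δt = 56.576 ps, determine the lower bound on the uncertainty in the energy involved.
5.817 μeV

Using the energy-time uncertainty principle:
ΔEΔt ≥ ℏ/2

The minimum uncertainty in energy is:
ΔE_min = ℏ/(2Δt)
ΔE_min = (1.055e-34 J·s) / (2 × 5.658e-11 s)
ΔE_min = 9.320e-25 J = 5.817 μeV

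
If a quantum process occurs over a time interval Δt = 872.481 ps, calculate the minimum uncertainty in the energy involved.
377.207 neV

Using the energy-time uncertainty principle:
ΔEΔt ≥ ℏ/2

The minimum uncertainty in energy is:
ΔE_min = ℏ/(2Δt)
ΔE_min = (1.055e-34 J·s) / (2 × 8.725e-10 s)
ΔE_min = 6.044e-26 J = 377.207 neV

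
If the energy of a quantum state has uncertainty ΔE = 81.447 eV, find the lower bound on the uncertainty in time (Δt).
4.041 as

Using the energy-time uncertainty principle:
ΔEΔt ≥ ℏ/2

The minimum uncertainty in time is:
Δt_min = ℏ/(2ΔE)
Δt_min = (1.055e-34 J·s) / (2 × 1.305e-17 J)
Δt_min = 4.041e-18 s = 4.041 as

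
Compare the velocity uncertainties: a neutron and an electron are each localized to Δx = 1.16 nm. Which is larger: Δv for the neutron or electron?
The electron has the larger minimum velocity uncertainty, by a ratio of 1838.7.

For both particles, Δp_min = ℏ/(2Δx) = 4.546e-26 kg·m/s (same for both).

The velocity uncertainty is Δv = Δp/m:
- neutron: Δv = 4.546e-26 / 1.675e-27 = 2.714e+01 m/s = 27.139 m/s
- electron: Δv = 4.546e-26 / 9.109e-31 = 4.990e+04 m/s = 49.900 km/s

Ratio: 4.990e+04 / 2.714e+01 = 1838.7

The lighter particle has larger velocity uncertainty because Δv ∝ 1/m.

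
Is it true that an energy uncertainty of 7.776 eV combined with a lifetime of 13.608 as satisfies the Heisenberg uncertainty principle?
No, it violates the uncertainty relation.

Calculate the product ΔEΔt:
ΔE = 7.776 eV = 1.246e-18 J
ΔEΔt = (1.246e-18 J) × (1.361e-17 s)
ΔEΔt = 1.695e-35 J·s

Compare to the minimum allowed value ℏ/2:
ℏ/2 = 5.273e-35 J·s

Since ΔEΔt = 1.695e-35 J·s < 5.273e-35 J·s = ℏ/2,
this violates the uncertainty relation.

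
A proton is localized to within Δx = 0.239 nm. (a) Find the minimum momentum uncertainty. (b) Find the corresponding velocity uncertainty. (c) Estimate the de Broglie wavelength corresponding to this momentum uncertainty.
(a) Δp_min = 2.206 × 10^-25 kg·m/s
(b) Δv_min = 131.902 m/s
(c) λ_dB = 3.003 nm

Step-by-step:

(a) From the uncertainty principle:
Δp_min = ℏ/(2Δx) = (1.055e-34 J·s)/(2 × 2.390e-10 m) = 2.206e-25 kg·m/s

(b) The velocity uncertainty:
Δv = Δp/m = (2.206e-25 kg·m/s)/(1.673e-27 kg) = 1.319e+02 m/s = 131.902 m/s

(c) The de Broglie wavelength for this momentum:
λ = h/p = (6.626e-34 J·s)/(2.206e-25 kg·m/s) = 3.003e-09 m = 3.003 nm

Note: The de Broglie wavelength is comparable to the localization size, as expected from wave-particle duality.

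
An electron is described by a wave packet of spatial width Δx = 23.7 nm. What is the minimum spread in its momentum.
2.225 × 10^-27 kg·m/s

For a wave packet, the spatial width Δx and momentum spread Δp are related by the uncertainty principle:
ΔxΔp ≥ ℏ/2

The minimum momentum spread is:
Δp_min = ℏ/(2Δx)
Δp_min = (1.055e-34 J·s) / (2 × 2.370e-08 m)
Δp_min = 2.225e-27 kg·m/s

A wave packet cannot have both a well-defined position and well-defined momentum.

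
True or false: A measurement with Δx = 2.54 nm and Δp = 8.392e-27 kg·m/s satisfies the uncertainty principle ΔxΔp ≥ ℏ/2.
No, it violates the uncertainty principle (impossible measurement).

Calculate the product ΔxΔp:
ΔxΔp = (2.540e-09 m) × (8.392e-27 kg·m/s)
ΔxΔp = 2.132e-35 J·s

Compare to the minimum allowed value ℏ/2:
ℏ/2 = 5.273e-35 J·s

Since ΔxΔp = 2.132e-35 J·s < 5.273e-35 J·s = ℏ/2,
the measurement violates the uncertainty principle.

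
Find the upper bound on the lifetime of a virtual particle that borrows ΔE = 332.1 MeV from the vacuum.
9.910 × 10^-25 s

Using the energy-time uncertainty principle:
ΔEΔt ≥ ℏ/2

For a virtual particle borrowing energy ΔE, the maximum lifetime is:
Δt_max = ℏ/(2ΔE)

Converting energy:
ΔE = 332.1 MeV = 5.321e-11 J

Δt_max = (1.055e-34 J·s) / (2 × 5.321e-11 J)
Δt_max = 9.910e-25 s = 9.910 × 10^-25 s

Virtual particles with higher borrowed energy exist for shorter times.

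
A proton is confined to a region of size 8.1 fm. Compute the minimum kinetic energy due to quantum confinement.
79.065 keV

Using the uncertainty principle:

1. Position uncertainty: Δx ≈ 8.100e-15 m
2. Minimum momentum uncertainty: Δp = ℏ/(2Δx) = 6.510e-21 kg·m/s
3. Minimum kinetic energy:
   KE = (Δp)²/(2m) = (6.510e-21)²/(2 × 1.673e-27 kg)
   KE = 1.267e-14 J = 79.065 keV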